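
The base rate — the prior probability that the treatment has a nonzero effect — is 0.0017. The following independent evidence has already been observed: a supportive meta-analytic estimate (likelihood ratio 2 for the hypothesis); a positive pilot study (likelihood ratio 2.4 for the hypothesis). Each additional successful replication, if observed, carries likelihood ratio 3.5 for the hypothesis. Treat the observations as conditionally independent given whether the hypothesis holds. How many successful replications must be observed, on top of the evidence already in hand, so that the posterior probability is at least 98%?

Prior odds = 0.0017/0.9983 = 17/9983.
Combined Bayes factor of the evidence already in hand = 2 × 2.4 = 4.8.
Odds after that evidence = (17/9983) × 4.8 = 408/49915.
Target odds = 0.98/0.02 = 49.
Need 3.5ⁿ ≥ 49 ÷ (408/49915) = 2445835/408.
3.5⁶ = 1838.265625 falls short of 2445835/408 but 3.5⁷ = 823543/128 reaches it, so n = 7.

7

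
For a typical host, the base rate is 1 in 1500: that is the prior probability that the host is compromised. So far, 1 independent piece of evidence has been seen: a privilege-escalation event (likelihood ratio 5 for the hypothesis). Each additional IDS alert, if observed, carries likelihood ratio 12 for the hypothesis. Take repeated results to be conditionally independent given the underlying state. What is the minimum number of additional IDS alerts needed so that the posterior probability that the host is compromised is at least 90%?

Prior odds = (1/1500)/(1499/1500) = 1/1499.
Bayes factor of the evidence already in hand = 5.
Odds after that evidence = (1/1499) × 5 = 5/1499.
Target odds = 0.9/0.1 = 9.
Need 12ⁿ ≥ 9 ÷ (5/1499) = 2698.2.
12³ = 1728 falls short of 2698.2 but 12⁴ = 20736 reaches it, so n = 4.

4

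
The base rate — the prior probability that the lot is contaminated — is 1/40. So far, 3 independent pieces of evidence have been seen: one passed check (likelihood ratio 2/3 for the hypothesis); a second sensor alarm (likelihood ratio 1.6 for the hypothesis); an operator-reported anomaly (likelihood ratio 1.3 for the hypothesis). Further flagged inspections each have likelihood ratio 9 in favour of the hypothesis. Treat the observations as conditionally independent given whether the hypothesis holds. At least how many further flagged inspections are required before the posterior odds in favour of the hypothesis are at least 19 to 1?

Prior odds = 0.025/0.975 = 1/39.
Combined Bayes factor of the evidence already in hand = (2/3) × 1.6 × 1.3 = 104/75.
Odds after that evidence = (1/39) × 104/75 = 8/225.
Target odds = 19.
Need 9ⁿ ≥ 19 ÷ (8/225) = 534.375.
9² = 81 falls short of 534.375 but 9³ = 729 reaches it, so n = 3.

3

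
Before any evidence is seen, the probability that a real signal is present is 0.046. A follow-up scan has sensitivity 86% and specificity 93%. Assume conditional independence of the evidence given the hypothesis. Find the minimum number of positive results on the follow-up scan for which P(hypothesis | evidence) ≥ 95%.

Prior odds = 0.046/0.954 = 23/477.
False-positive rate = 1 − 0.93 = 0.07; likelihood ratio of a positive = 0.86/0.07 = 86/7.
Target posterior odds = 0.95/0.05 = 19.
Need (23/477) × (86/7)ⁿ ≥ 19, i.e. (86/7)ⁿ ≥ 9063/23.
(86/7)² = 7396/49 falls short of 9063/23 but (86/7)³ = 636056/343 reaches it, so n = 3.

3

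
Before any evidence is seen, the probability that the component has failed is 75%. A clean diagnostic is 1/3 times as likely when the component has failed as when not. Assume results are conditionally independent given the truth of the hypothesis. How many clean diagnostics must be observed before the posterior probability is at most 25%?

2

Prior odds: 0.75 ÷ 0.25 = 3.
Likelihood ratio per clean diagnostic = 1/3.
Target posterior odds = 0.25/0.75 = 1/3.
Require (1/3)ⁿ ≤ 1/3 ÷ 3 = 1/9.
(1/3)¹ = 1/3 is still above 1/9 but (1/3)² = 1/9 is at or below it, so n = 2.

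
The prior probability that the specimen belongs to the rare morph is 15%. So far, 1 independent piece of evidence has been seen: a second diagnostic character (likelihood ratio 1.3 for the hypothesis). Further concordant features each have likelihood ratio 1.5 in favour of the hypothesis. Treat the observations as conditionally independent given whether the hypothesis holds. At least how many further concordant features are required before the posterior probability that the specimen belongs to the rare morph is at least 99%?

15

Prior odds = 0.15/0.85 = 3/17.
Bayes factor of the evidence already in hand = 1.3.
Odds after that evidence = (3/17) × 1.3 = 39/170.
Target odds = 0.99/0.01 = 99.
Need 1.5ⁿ ≥ 99 ÷ (39/170) = 5610/13.
1.5¹⁴ = 4782969/16384 falls short of 5610/13 but 1.5¹⁵ = 14348907/32768 reaches it, so n = 15.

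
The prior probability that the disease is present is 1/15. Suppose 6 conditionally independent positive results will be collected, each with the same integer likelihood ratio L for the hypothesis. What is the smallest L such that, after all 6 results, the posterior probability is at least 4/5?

Prior odds = (1/15)/(14/15) = 1/14.
Target odds = 0.8/0.2 = 4.
Need L⁶ ≥ 4 ÷ (1/14) = 56.
1⁶ = 1 < 56 ≤ 64 = 2⁶, so L = 2.

2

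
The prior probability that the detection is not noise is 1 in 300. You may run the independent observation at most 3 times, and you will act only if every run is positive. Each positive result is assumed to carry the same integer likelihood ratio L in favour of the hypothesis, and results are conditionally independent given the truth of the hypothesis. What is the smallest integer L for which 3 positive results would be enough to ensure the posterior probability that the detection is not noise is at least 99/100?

31

Prior odds = (1/300)/(299/300) = 1/299.
Target odds = 0.99/0.01 = 99.
Need L³ ≥ 99 ÷ (1/299) = 29601.
30³ = 27000 < 29601 ≤ 29791 = 31³, so L = 31.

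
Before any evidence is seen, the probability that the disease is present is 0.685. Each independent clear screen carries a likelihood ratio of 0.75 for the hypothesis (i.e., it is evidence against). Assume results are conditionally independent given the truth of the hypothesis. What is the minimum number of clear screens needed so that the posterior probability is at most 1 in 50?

Prior odds: 0.685 ÷ 0.315 = 137/63.
Likelihood ratio per clear screen = 0.75.
Target odds: 0.02 ÷ 0.98 = 1/49.
Require 0.75ⁿ ≤ 1/49 ÷ (137/63) = 9/959.
0.75¹⁶ ≈0.0100226 is still above 9/959 but 0.75¹⁷ ≈0.00751695 is at or below it, so n = 17.

17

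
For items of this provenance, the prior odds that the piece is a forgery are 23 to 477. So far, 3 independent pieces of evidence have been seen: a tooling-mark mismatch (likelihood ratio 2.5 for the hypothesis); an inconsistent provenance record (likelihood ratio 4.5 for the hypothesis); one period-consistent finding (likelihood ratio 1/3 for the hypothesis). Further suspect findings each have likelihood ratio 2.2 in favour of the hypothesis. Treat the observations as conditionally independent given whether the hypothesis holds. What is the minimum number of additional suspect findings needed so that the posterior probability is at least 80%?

Prior odds = 23/477.
Combined Bayes factor of the evidence already in hand = 2.5 × 4.5 × (1/3) = 3.75.
Odds after that evidence = (23/477) × 3.75 = 115/636.
Target odds = 0.8/0.2 = 4.
Need 2.2ⁿ ≥ 4 ÷ (115/636) = 2544/115.
2.2³ = 10.648 falls short of 2544/115 but 2.2⁴ = 23.4256 reaches it, so n = 4.

4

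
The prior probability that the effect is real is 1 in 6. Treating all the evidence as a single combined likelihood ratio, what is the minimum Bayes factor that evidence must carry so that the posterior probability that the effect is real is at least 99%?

495

Prior odds = (1/6)/(5/6) = 0.2.
Target odds = 0.99/0.01 = 99.
Required Bayes factor = 99 ÷ 0.2 = 495.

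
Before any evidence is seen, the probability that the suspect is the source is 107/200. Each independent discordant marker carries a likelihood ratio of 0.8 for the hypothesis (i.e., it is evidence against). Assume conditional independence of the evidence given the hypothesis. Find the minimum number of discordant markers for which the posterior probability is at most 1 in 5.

Prior odds = 0.535/0.465 = 107/93.
Likelihood ratio per discordant marker = 0.8.
Target odds: 0.2 ÷ 0.8 = 0.25.
Need (107/93) × 0.8ⁿ ≤ 0.25, i.e. 0.8ⁿ ≤ 93/428.
0.8⁶ = 4096/15625 is still above 93/428 but 0.8⁷ = 16384/78125 is at or below it, so n = 7.

7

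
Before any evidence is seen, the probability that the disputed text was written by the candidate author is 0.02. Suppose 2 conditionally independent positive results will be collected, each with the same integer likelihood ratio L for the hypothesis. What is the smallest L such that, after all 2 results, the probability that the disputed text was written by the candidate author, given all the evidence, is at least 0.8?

14

Prior odds = 0.02/0.98 = 1/49.
Target odds = 0.8/0.2 = 4.
Need L² ≥ 4 ÷ (1/49) = 196.
13² = 169 < 196 ≤ 196 = 14², so L = 14.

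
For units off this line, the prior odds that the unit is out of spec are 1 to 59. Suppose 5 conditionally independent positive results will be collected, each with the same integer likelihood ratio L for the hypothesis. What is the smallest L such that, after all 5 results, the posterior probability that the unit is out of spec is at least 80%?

Prior odds = 1/59.
Target odds = 0.8/0.2 = 4.
Need L⁵ ≥ 4 ÷ (1/59) = 236.
2⁵ = 32 < 236 ≤ 243 = 3⁵, so L = 3.

3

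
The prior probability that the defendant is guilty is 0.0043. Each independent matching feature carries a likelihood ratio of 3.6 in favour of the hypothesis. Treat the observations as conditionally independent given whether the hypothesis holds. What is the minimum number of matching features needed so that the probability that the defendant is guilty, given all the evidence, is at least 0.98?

8

Prior odds = 0.0043/0.9957 = 43/9957.
Likelihood ratio per matching feature = 3.6.
Target posterior odds = 0.98/0.02 = 49.
Require 3.6ⁿ ≥ 49 ÷ (43/9957) = 487893/43.
3.6⁷ = 612220032/78125 falls short of 487893/43 but 3.6⁸ ≈28211.1 reaches it, so n = 8.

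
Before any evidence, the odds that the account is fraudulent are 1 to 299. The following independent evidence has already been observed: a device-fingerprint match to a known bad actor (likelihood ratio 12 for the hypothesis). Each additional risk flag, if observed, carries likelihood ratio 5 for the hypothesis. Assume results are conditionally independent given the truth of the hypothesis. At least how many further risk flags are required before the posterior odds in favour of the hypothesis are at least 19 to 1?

Prior odds = 1/299.
Bayes factor of the evidence already in hand = 12.
Odds after that evidence = (1/299) × 12 = 12/299.
Target odds = 19.
Need 5ⁿ ≥ 19 ÷ (12/299) = 5681/12.
5³ = 125 falls short of 5681/12 but 5⁴ = 625 reaches it, so n = 4.

4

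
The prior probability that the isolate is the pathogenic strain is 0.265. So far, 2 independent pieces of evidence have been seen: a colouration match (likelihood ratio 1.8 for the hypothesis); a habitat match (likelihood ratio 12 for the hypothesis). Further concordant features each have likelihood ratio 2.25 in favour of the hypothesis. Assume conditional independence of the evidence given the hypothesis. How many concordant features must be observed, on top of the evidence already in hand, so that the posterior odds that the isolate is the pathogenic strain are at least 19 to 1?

2

Prior odds = 0.265/0.735 = 53/147.
Combined Bayes factor of the evidence already in hand = 1.8 × 12 = 21.6.
Odds after that evidence = (53/147) × 21.6 = 1908/245.
Target odds = 19.
Need 2.25ⁿ ≥ 19 ÷ (1908/245) = 4655/1908.
2.25¹ = 2.25 falls short of 4655/1908 but 2.25² = 5.0625 reaches it, so n = 2.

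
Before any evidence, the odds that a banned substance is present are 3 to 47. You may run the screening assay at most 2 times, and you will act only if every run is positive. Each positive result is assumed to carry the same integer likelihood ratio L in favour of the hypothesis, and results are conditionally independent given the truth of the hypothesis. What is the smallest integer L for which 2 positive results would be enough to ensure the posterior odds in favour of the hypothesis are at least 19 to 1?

18

Prior odds = 3/47.
Target odds = 19.
Need L² ≥ 19 ÷ (3/47) = 893/3.
17² = 289 < 893/3 ≤ 324 = 18², so L = 18.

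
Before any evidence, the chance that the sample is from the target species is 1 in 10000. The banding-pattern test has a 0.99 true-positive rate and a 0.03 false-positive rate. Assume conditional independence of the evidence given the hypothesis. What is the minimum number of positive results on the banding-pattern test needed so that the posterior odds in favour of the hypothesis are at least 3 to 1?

Prior odds = 0.0001/0.9999 = 1/9999.
Likelihood ratio of a positive result = 0.99/0.03 = 33.
Target odds = 3.
Need (1/9999) × 33ⁿ ≥ 3, i.e. 33ⁿ ≥ 29997.
33² = 1089 falls short of 29997 but 33³ = 35937 reaches it, so n = 3.

3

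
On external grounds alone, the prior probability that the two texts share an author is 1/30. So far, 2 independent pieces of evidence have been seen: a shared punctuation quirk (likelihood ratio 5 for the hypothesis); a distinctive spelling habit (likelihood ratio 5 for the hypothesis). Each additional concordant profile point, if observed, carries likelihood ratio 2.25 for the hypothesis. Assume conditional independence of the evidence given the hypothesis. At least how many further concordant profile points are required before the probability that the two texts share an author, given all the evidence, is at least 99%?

6

Prior odds = (1/30)/(29/30) = 1/29.
Combined Bayes factor of the evidence already in hand = 5 × 5 = 25.
Odds after that evidence = (1/29) × 25 = 25/29.
Target odds = 0.99/0.01 = 99.
Need 2.25ⁿ ≥ 99 ÷ (25/29) = 114.84.
2.25⁵ = 59049/1024 falls short of 114.84 but 2.25⁶ = 531441/4096 reaches it, so n = 6.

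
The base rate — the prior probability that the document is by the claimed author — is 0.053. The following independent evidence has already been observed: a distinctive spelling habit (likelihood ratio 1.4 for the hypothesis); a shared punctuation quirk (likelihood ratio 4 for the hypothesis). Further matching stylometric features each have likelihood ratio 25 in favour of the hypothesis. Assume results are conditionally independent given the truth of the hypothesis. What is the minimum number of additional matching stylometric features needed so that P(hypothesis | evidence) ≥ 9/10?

Prior odds = 0.053/0.947 = 53/947.
Combined Bayes factor of the evidence already in hand = 1.4 × 4 = 5.6.
Odds after that evidence = (53/947) × 5.6 = 1484/4735.
Target odds = 0.9/0.1 = 9.
Need 25ⁿ ≥ 9 ÷ (1484/4735) = 42615/1484.
25¹ = 25 falls short of 42615/1484 but 25² = 625 reaches it, so n = 2.

2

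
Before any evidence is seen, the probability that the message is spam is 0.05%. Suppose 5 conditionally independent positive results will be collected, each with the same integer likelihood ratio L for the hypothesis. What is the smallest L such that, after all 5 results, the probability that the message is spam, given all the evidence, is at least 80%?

Prior odds = 0.0005/0.9995 = 1/1999.
Target odds = 0.8/0.2 = 4.
Need L⁵ ≥ 4 ÷ (1/1999) = 7996.
6⁵ = 7776 < 7996 ≤ 16807 = 7⁵, so L = 7.

7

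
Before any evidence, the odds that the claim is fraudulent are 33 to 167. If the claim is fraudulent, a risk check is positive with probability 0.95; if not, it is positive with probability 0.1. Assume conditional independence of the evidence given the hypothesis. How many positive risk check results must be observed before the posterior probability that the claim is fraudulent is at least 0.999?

4

Prior odds = 33/167.
Likelihood ratio of a positive = 0.95/0.1 = 9.5.
Target posterior odds = 0.999/0.001 = 999.
Require 9.5ⁿ ≥ 999 ÷ (33/167) = 55611/11.
9.5³ = 857.375 falls short of 55611/11 but 9.5⁴ = 8145.0625 reaches it, so n = 4.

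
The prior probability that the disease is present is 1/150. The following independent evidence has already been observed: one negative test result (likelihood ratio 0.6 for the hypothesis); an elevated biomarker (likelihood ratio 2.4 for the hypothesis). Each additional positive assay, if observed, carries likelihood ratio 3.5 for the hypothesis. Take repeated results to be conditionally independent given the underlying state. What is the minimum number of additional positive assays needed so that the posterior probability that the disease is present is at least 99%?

Prior odds = (1/150)/(149/150) = 1/149.
Combined Bayes factor of the evidence already in hand = 0.6 × 2.4 = 1.44.
Odds after that evidence = (1/149) × 1.44 = 36/3725.
Target odds = 0.99/0.01 = 99.
Need 3.5ⁿ ≥ 99 ÷ (36/3725) = 10243.75.
3.5⁷ = 823543/128 falls short of 10243.75 but 3.5⁸ = 5764801/256 reaches it, so n = 8.

8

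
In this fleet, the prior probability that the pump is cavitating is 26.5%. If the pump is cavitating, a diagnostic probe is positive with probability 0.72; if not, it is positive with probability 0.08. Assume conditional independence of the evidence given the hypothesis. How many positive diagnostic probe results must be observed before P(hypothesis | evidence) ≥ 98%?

Prior odds: 0.265 ÷ 0.735 = 53/147.
Likelihood ratio of a positive = 0.72/0.08 = 9.
Target posterior odds = 0.98/0.02 = 49.
Require 9ⁿ ≥ 49 ÷ (53/147) = 7203/53.
9² = 81 falls short of 7203/53 but 9³ = 729 reaches it, so n = 3.

3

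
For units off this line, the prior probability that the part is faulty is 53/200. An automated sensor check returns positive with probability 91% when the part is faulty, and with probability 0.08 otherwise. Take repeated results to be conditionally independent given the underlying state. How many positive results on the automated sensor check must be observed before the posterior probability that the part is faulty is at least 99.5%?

Prior odds: 0.265 ÷ 0.735 = 53/147.
Likelihood ratio of a positive result = 0.91/0.08 = 11.375.
Target posterior odds = 0.995/0.005 = 199.
Need (53/147) × 11.375ⁿ ≥ 199, i.e. 11.375ⁿ ≥ 29253/53.
11.375² = 129.390625 falls short of 29253/53 but 11.375³ = 753571/512 reaches it, so n = 3.

3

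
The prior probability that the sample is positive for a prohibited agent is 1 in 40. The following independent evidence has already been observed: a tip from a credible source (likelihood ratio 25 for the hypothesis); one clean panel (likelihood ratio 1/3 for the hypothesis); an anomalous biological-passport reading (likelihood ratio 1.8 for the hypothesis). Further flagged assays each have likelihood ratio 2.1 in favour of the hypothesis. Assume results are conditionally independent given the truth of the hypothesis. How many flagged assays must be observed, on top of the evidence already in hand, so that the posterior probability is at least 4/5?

4

Prior odds = 0.025/0.975 = 1/39.
Combined Bayes factor of the evidence already in hand = 25 × (1/3) × 1.8 = 15.
Odds after that evidence = (1/39) × 15 = 5/13.
Target odds = 0.8/0.2 = 4.
Need 2.1ⁿ ≥ 4 ÷ (5/13) = 10.4.
2.1³ = 9.261 falls short of 10.4 but 2.1⁴ = 19.4481 reaches it, so n = 4.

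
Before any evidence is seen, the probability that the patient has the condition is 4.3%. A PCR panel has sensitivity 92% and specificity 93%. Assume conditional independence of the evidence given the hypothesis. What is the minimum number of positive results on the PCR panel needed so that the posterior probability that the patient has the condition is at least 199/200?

Prior odds = 0.043/0.957 = 43/957.
False-positive rate = 1 − 0.93 = 0.07; likelihood ratio of a positive = 0.92/0.07 = 92/7.
Target odds: 0.995 ÷ 0.005 = 199.
Need (43/957) × (92/7)ⁿ ≥ 199, i.e. (92/7)ⁿ ≥ 190443/43.
(92/7)³ = 778688/343 falls short of 190443/43 but (92/7)⁴ = 71639296/2401 reaches it, so n = 4.

4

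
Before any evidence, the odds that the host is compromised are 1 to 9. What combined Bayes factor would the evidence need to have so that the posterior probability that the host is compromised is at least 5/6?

Prior odds = 1/9.
Target odds = (5/6)/(1/6) = 5.
Required Bayes factor = 5 ÷ (1/9) = 45.

45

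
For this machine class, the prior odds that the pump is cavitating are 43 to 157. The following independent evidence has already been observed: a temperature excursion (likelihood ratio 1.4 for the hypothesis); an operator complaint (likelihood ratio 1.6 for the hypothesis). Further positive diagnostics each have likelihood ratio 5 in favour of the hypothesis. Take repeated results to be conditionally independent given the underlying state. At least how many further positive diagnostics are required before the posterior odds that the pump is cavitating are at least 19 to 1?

Prior odds = 43/157.
Combined Bayes factor of the evidence already in hand = 1.4 × 1.6 = 2.24.
Odds after that evidence = (43/157) × 2.24 = 2408/3925.
Target odds = 19.
Need 5ⁿ ≥ 19 ÷ (2408/3925) = 74575/2408.
5² = 25 falls short of 74575/2408 but 5³ = 125 reaches it, so n = 3.

3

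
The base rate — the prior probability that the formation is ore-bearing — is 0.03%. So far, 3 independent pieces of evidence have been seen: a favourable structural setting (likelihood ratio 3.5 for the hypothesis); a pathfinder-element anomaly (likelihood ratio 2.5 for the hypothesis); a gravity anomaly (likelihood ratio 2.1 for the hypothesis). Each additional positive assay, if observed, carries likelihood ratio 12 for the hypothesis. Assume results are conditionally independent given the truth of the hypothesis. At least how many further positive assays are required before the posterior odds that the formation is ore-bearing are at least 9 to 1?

3

Prior odds = 0.0003/0.9997 = 3/9997.
Combined Bayes factor of the evidence already in hand = 3.5 × 2.5 × 2.1 = 18.375.
Odds after that evidence = (3/9997) × 18.375 = 441/79976.
Target odds = 9.
Need 12ⁿ ≥ 9 ÷ (441/79976) = 79976/49.
12² = 144 falls short of 79976/49 but 12³ = 1728 reaches it, so n = 3.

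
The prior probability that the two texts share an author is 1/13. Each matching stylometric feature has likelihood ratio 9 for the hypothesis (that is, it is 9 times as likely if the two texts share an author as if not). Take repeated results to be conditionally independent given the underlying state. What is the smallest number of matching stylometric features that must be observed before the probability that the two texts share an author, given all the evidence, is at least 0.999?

5

Prior odds: (1/13) ÷ (12/13) = 1/12.
Likelihood ratio per matching stylometric feature = 9.
Target posterior odds = 0.999/0.001 = 999.
Need (1/12) × 9ⁿ ≥ 999, i.e. 9ⁿ ≥ 11988.
9⁴ = 6561 falls short of 11988 but 9⁵ = 59049 reaches it, so n = 5.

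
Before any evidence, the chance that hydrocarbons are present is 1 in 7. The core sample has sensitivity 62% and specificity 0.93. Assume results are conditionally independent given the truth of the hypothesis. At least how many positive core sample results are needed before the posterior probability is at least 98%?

Prior odds = (1/7)/(6/7) = 1/6.
False-positive rate = 1 − 0.93 = 0.07; likelihood ratio of a positive = 0.62/0.07 = 62/7.
Target odds: 0.98 ÷ 0.02 = 49.
Need (1/6) × (62/7)ⁿ ≥ 49, i.e. (62/7)ⁿ ≥ 294.
(62/7)² = 3844/49 falls short of 294 but (62/7)³ = 238328/343 reaches it, so n = 3.

3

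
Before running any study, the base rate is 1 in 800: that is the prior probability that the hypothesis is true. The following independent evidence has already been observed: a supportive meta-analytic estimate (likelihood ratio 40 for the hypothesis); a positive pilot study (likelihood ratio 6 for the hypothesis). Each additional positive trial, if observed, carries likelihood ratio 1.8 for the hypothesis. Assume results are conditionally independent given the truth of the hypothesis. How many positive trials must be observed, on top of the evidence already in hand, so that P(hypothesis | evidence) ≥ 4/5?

5

Prior odds = 0.00125/0.99875 = 1/799.
Combined Bayes factor of the evidence already in hand = 40 × 6 = 240.
Odds after that evidence = (1/799) × 240 = 240/799.
Target odds = 0.8/0.2 = 4.
Need 1.8ⁿ ≥ 4 ÷ (240/799) = 799/60.
1.8⁴ = 10.4976 falls short of 799/60 but 1.8⁵ = 18.89568 reaches it, so n = 5.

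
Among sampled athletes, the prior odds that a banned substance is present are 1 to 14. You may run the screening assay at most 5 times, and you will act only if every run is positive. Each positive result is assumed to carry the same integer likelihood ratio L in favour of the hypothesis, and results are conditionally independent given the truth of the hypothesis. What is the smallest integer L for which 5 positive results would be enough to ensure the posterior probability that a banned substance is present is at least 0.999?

7

Prior odds = 1/14.
Target odds = 0.999/0.001 = 999.
Need L⁵ ≥ 999 ÷ (1/14) = 13986.
6⁵ = 7776 < 13986 ≤ 16807 = 7⁵, so L = 7.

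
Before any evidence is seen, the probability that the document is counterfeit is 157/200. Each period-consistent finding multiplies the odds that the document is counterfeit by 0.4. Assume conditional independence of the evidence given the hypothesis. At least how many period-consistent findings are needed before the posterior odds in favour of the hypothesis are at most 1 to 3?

3

Prior odds = 0.785/0.215 = 157/43.
Likelihood ratio per period-consistent finding = 0.4.
Target odds = 1/3.
Need (157/43) × 0.4ⁿ ≤ 1/3, i.e. 0.4ⁿ ≤ 43/471.
0.4² = 0.16 is still above 43/471 but 0.4³ = 0.064 is at or below it, so n = 3.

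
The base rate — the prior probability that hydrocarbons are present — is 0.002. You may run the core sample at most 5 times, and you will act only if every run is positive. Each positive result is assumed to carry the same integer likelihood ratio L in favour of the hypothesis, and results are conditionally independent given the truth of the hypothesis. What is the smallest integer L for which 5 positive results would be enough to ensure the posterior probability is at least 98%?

Prior odds = 0.002/0.998 = 1/499.
Target odds = 0.98/0.02 = 49.
Need L⁵ ≥ 49 ÷ (1/499) = 24451.
7⁵ = 16807 < 24451 ≤ 32768 = 8⁵, so L = 8.

8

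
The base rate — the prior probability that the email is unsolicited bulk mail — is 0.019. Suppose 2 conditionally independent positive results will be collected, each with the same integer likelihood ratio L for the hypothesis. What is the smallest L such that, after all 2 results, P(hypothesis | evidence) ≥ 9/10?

Prior odds = 0.019/0.981 = 19/981.
Target odds = 0.9/0.1 = 9.
Need L² ≥ 9 ÷ (19/981) = 8829/19.
21² = 441 < 8829/19 ≤ 484 = 22², so L = 22.

22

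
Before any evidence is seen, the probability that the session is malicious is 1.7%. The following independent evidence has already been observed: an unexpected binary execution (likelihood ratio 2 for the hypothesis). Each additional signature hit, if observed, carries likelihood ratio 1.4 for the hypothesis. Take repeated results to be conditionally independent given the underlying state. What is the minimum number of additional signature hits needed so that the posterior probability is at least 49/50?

Prior odds = 0.017/0.983 = 17/983.
Bayes factor of the evidence already in hand = 2.
Odds after that evidence = (17/983) × 2 = 34/983.
Target odds = 0.98/0.02 = 49.
Need 1.4ⁿ ≥ 49 ÷ (34/983) = 48167/34.
1.4²¹ ≈1171.36 falls short of 48167/34 but 1.4²² ≈1639.9 reaches it, so n = 22.

22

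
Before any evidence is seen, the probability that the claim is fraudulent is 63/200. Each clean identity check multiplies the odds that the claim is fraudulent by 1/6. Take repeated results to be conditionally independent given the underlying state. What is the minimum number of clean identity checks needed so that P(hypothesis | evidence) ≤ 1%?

Prior odds: 0.315 ÷ 0.685 = 63/137.
Likelihood ratio per clean identity check = 1/6.
Target posterior odds = 0.01/0.99 = 1/99.
Require (1/6)ⁿ ≤ 1/99 ÷ (63/137) = 137/6237.
(1/6)² = 1/36 is still above 137/6237 but (1/6)³ = 1/216 is at or below it, so n = 3.

3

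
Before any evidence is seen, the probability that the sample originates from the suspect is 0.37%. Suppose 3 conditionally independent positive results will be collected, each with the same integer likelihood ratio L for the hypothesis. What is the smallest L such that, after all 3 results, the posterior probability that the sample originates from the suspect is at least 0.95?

18

Prior odds = 0.0037/0.9963 = 37/9963.
Target odds = 0.95/0.05 = 19.
Need L³ ≥ 19 ÷ (37/9963) = 189297/37.
17³ = 4913 < 189297/37 ≤ 5832 = 18³, so L = 18.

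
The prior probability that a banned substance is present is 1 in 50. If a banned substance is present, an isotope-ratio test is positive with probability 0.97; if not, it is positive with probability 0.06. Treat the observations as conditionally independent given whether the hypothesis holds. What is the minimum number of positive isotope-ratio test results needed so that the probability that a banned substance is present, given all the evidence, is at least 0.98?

Prior odds = 0.02/0.98 = 1/49.
Likelihood ratio of a positive = 0.97/0.06 = 97/6.
Target posterior odds = 0.98/0.02 = 49.
Require (97/6)ⁿ ≥ 49 ÷ (1/49) = 2401.
(97/6)² = 9409/36 falls short of 2401 but (97/6)³ = 912673/216 reaches it, so n = 3.

3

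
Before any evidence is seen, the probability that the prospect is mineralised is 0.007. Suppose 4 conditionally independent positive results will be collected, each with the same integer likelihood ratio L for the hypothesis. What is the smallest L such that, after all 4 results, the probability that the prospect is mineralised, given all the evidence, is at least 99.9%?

20

Prior odds = 0.007/0.993 = 7/993.
Target odds = 0.999/0.001 = 999.
Need L⁴ ≥ 999 ÷ (7/993) = 992007/7.
19⁴ = 130321 < 992007/7 ≤ 160000 = 20⁴, so L = 20.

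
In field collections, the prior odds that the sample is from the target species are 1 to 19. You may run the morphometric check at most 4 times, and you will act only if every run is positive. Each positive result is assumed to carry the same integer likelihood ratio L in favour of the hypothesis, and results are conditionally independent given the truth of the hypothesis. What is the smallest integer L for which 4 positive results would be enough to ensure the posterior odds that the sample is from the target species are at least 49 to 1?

6

Prior odds = 1/19.
Target odds = 49.
Need L⁴ ≥ 49 ÷ (1/19) = 931.
5⁴ = 625 < 931 ≤ 1296 = 6⁴, so L = 6.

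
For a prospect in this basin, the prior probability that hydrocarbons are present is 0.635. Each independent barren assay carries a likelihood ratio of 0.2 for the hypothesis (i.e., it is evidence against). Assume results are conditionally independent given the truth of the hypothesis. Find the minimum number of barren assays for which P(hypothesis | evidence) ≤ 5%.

3

Prior odds = 0.635/0.365 = 127/73.
Likelihood ratio per barren assay = 0.2.
Target posterior odds = 0.05/0.95 = 1/19.
Require 0.2ⁿ ≤ 1/19 ÷ (127/73) = 73/2413.
0.2² = 0.04 is still above 73/2413 but 0.2³ = 0.008 is at or below it, so n = 3.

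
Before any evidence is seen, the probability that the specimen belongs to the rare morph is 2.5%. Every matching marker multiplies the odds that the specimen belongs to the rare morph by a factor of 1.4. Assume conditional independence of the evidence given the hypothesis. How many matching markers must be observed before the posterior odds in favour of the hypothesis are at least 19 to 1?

20

Prior odds: 0.025 ÷ 0.975 = 1/39.
Likelihood ratio per matching marker = 1.4.
Target odds = 19.
Need (1/39) × 1.4ⁿ ≥ 19, i.e. 1.4ⁿ ≥ 741.
1.4¹⁹ ≈597.63 falls short of 741 but 1.4²⁰ ≈836.683 reaches it, so n = 20.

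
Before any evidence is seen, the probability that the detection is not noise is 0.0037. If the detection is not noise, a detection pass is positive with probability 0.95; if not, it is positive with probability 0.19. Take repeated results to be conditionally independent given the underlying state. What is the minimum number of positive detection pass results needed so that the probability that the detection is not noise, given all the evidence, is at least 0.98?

Prior odds: 0.0037 ÷ 0.9963 = 37/9963.
Likelihood ratio of a positive = 0.95/0.19 = 5.
Target posterior odds = 0.98/0.02 = 49.
Require 5ⁿ ≥ 49 ÷ (37/9963) = 488187/37.
5⁵ = 3125 falls short of 488187/37 but 5⁶ = 15625 reaches it, so n = 6.

6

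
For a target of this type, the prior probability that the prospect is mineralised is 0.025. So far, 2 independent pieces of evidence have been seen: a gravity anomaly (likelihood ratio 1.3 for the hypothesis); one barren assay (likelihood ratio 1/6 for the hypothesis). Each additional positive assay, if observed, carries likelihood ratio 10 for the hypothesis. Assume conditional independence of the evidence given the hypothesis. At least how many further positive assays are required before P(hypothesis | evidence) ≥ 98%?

4

Prior odds = 0.025/0.975 = 1/39.
Combined Bayes factor of the evidence already in hand = 1.3 × (1/6) = 13/60.
Odds after that evidence = (1/39) × 13/60 = 1/180.
Target odds = 0.98/0.02 = 49.
Need 10ⁿ ≥ 49 ÷ (1/180) = 8820.
10³ = 1000 falls short of 8820 but 10⁴ = 10000 reaches it, so n = 4.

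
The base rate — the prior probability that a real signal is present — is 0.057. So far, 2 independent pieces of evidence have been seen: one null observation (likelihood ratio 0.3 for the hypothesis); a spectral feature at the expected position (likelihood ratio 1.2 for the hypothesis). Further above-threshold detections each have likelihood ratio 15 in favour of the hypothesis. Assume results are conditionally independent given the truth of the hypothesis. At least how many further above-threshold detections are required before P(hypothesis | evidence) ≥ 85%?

3

Prior odds = 0.057/0.943 = 57/943.
Combined Bayes factor of the evidence already in hand = 0.3 × 1.2 = 0.36.
Odds after that evidence = (57/943) × 0.36 = 513/23575.
Target odds = 0.85/0.15 = 17/3.
Need 15ⁿ ≥ 17/3 ÷ (513/23575) = 400775/1539.
15² = 225 falls short of 400775/1539 but 15³ = 3375 reaches it, so n = 3.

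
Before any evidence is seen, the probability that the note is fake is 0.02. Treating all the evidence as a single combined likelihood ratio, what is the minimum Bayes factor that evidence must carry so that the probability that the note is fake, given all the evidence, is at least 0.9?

Prior odds = 0.02/0.98 = 1/49.
Target odds = 0.9/0.1 = 9.
Required Bayes factor = 9 ÷ (1/49) = 441.

441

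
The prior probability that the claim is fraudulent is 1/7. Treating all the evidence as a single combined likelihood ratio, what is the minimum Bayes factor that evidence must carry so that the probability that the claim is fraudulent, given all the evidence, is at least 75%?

18

Prior odds = (1/7)/(6/7) = 1/6.
Target odds = 0.75/0.25 = 3.
Required Bayes factor = 3 ÷ (1/6) = 18.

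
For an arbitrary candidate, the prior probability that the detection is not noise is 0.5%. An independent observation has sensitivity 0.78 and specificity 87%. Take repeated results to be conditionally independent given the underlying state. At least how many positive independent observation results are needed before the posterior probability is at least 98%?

Prior odds: 0.005 ÷ 0.995 = 1/199.
False-positive rate = 1 − 0.87 = 0.13; likelihood ratio of a positive = 0.78/0.13 = 6.
Target posterior odds = 0.98/0.02 = 49.
Require 6ⁿ ≥ 49 ÷ (1/199) = 9751.
6⁵ = 7776 falls short of 9751 but 6⁶ = 46656 reaches it, so n = 6.

6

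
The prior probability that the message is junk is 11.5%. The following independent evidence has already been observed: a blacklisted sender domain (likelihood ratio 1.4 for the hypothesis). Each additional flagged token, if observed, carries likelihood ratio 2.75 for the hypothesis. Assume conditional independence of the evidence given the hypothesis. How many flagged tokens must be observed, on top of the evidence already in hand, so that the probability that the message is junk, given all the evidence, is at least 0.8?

Prior odds = 0.115/0.885 = 23/177.
Bayes factor of the evidence already in hand = 1.4.
Odds after that evidence = (23/177) × 1.4 = 161/885.
Target odds = 0.8/0.2 = 4.
Need 2.75ⁿ ≥ 4 ÷ (161/885) = 3540/161.
2.75³ = 20.796875 falls short of 3540/161 but 2.75⁴ = 57.19140625 reaches it, so n = 4.

4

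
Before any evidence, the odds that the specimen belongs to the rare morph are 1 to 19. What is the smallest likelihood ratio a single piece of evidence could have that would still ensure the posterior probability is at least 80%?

76

Prior odds = 1/19.
Target odds = 0.8/0.2 = 4.
Required Bayes factor = 4 ÷ (1/19) = 76.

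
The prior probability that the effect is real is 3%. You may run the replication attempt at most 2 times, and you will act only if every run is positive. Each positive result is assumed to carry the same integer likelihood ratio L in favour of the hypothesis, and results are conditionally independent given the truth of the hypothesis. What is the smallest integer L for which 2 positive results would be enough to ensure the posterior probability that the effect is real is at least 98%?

Prior odds = 0.03/0.97 = 3/97.
Target odds = 0.98/0.02 = 49.
Need L² ≥ 49 ÷ (3/97) = 4753/3.
39² = 1521 < 4753/3 ≤ 1600 = 40², so L = 40.

40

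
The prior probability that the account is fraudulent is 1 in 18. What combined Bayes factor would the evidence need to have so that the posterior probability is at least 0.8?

Prior odds = (1/18)/(17/18) = 1/17.
Target odds = 0.8/0.2 = 4.
Required Bayes factor = 4 ÷ (1/17) = 68.

68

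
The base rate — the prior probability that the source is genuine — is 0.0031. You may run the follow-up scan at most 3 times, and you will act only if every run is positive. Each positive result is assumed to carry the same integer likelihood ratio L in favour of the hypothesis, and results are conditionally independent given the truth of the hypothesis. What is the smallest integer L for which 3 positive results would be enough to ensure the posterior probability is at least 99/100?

32

Prior odds = 0.0031/0.9969 = 31/9969.
Target odds = 0.99/0.01 = 99.
Need L³ ≥ 99 ÷ (31/9969) = 986931/31.
31³ = 29791 < 986931/31 ≤ 32768 = 32³, so L = 32.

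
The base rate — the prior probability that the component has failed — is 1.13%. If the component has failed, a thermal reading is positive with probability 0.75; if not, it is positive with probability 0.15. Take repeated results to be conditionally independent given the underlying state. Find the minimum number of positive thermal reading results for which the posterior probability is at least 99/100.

6

Prior odds = 0.0113/0.9887 = 113/9887.
Likelihood ratio of a positive = 0.75/0.15 = 5.
Target odds: 0.99 ÷ 0.01 = 99.
Require 5ⁿ ≥ 99 ÷ (113/9887) = 978813/113.
5⁵ = 3125 falls short of 978813/113 but 5⁶ = 15625 reaches it, so n = 6.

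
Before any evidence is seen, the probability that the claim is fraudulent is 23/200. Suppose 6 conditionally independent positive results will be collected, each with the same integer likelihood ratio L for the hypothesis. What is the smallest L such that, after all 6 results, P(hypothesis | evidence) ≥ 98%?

3

Prior odds = 0.115/0.885 = 23/177.
Target odds = 0.98/0.02 = 49.
Need L⁶ ≥ 49 ÷ (23/177) = 8673/23.
2⁶ = 64 < 8673/23 ≤ 729 = 3⁶, so L = 3.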